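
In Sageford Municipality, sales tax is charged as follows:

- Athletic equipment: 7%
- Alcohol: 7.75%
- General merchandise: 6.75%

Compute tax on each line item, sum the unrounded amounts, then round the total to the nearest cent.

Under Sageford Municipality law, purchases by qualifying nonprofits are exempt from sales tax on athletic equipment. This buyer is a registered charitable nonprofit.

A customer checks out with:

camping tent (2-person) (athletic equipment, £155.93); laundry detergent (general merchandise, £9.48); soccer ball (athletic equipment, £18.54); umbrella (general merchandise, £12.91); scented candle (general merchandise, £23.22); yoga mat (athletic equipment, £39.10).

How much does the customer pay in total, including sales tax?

£262.26

Camping tent (2-person) £155.93: athletic equipment, buyer-exempt → 0% → £0.00
Laundry detergent £9.48: general merchandise → 6.75% → £0.6399
Soccer ball £18.54: athletic equipment, buyer-exempt → 0% → £0.00
Umbrella £12.91: general merchandise → 6.75% → £0.871425
Scented candle £23.22: general merchandise → 6.75% → £1.56735
Yoga mat £39.10: athletic equipment, buyer-exempt → 0% → £0.00
Subtotal = £259.18; unrounded tax = £3.078675 → £3.08; total due = £262.26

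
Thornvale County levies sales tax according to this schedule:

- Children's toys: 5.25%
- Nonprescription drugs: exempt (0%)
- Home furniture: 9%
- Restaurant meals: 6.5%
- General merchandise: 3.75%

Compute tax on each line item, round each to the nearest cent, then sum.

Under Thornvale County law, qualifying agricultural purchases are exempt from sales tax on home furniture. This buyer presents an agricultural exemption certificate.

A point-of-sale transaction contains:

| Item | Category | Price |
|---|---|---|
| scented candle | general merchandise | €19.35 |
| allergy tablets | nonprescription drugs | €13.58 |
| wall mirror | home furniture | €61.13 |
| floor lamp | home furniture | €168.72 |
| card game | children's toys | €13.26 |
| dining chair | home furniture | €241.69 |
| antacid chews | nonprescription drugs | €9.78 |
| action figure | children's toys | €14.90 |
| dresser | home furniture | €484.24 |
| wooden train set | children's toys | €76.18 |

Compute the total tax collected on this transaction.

€6.21

Scented candle €19.35: general merchandise → 3.75% → €0.73
Allergy tablets €13.58: nonprescription drugs → 0% → €0.00
Wall mirror €61.13: home furniture, buyer-exempt → 0% → €0.00
Floor lamp €168.72: home furniture, buyer-exempt → 0% → €0.00
Card game €13.26: children's toys → 5.25% → €0.70
Dining chair €241.69: home furniture, buyer-exempt → 0% → €0.00
Antacid chews €9.78: nonprescription drugs → 0% → €0.00
Action figure €14.90: children's toys → 5.25% → €0.78
Dresser €484.24: home furniture, buyer-exempt → 0% → €0.00
Wooden train set €76.18: children's toys → 5.25% → €4.00
Total tax = €0.73 + €0.70 + €0.78 + €4.00 = €6.21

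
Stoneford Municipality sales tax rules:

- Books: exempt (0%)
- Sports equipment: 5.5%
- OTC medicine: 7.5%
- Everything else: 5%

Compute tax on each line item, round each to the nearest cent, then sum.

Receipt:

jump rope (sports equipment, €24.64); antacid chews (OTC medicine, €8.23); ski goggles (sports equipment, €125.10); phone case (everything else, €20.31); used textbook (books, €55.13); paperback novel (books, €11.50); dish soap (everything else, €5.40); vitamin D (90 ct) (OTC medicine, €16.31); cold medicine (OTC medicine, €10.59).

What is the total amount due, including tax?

Jump rope €24.64: sports equipment → 5.5% → €1.36
Antacid chews €8.23: OTC medicine → 7.5% → €0.62
Ski goggles €125.10: sports equipment → 5.5% → €6.88
Phone case €20.31: everything else → 5% → €1.02
Used textbook €55.13: books → 0% → €0.00
Paperback novel €11.50: books → 0% → €0.00
Dish soap €5.40: everything else → 5% → €0.27
Vitamin D (90 ct) €16.31: OTC medicine → 7.5% → €1.22
Cold medicine €10.59: OTC medicine → 7.5% → €0.79
Subtotal = €277.21; tax = €12.16; total due = €289.37

€289.37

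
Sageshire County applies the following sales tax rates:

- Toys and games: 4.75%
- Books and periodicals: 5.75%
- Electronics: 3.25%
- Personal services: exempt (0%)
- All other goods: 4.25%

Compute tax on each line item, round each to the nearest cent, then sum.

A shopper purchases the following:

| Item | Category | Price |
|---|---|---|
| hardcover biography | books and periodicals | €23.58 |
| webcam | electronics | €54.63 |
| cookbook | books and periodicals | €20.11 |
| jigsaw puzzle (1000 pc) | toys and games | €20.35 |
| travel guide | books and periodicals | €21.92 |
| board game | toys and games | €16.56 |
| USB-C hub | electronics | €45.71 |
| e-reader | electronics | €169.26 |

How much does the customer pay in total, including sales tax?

Hardcover biography €23.58: books and periodicals → 5.75% → €1.36
Webcam €54.63: electronics → 3.25% → €1.78
Cookbook €20.11: books and periodicals → 5.75% → €1.16
Jigsaw puzzle (1000 pc) €20.35: toys and games → 4.75% → €0.97
Travel guide €21.92: books and periodicals → 5.75% → €1.26
Board game €16.56: toys and games → 4.75% → €0.79
USB-C hub €45.71: electronics → 3.25% → €1.49
E-reader €169.26: electronics → 3.25% → €5.50
Subtotal = €372.12; tax = €14.31; total due = €386.43

€386.43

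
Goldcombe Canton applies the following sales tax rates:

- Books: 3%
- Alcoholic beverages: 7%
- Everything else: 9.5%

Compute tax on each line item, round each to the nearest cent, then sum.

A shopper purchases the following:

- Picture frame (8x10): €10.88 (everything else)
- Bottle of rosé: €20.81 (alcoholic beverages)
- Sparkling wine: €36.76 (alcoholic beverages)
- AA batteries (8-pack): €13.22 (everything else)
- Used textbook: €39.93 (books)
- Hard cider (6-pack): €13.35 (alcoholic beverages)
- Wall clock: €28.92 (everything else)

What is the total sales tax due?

Picture frame (8x10) €10.88: everything else → 9.5% → €1.03
Bottle of rosé €20.81: alcoholic beverages → 7% → €1.46
Sparkling wine €36.76: alcoholic beverages → 7% → €2.57
AA batteries (8-pack) €13.22: everything else → 9.5% → €1.26
Used textbook €39.93: books → 3% → €1.20
Hard cider (6-pack) €13.35: alcoholic beverages → 7% → €0.93
Wall clock €28.92: everything else → 9.5% → €2.75
Total tax = €1.03 + €1.46 + €2.57 + €1.26 + €1.20 + €0.93 + €2.75 = €11.20

€11.20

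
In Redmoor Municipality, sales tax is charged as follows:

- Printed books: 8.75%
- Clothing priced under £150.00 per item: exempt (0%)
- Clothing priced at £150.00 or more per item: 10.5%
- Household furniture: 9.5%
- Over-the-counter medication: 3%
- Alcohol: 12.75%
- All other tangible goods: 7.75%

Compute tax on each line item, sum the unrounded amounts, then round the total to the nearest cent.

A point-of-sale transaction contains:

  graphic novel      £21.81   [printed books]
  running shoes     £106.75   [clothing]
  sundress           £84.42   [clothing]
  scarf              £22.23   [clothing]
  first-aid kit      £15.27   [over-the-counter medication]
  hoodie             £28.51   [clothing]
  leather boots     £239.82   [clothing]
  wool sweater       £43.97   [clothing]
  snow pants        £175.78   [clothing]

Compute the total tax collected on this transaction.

Graphic novel £21.81: printed books → 8.75% → £1.908375
Running shoes £106.75: clothing, under £150.00 → 0% → £0.00
Sundress £84.42: clothing, under £150.00 → 0% → £0.00
Scarf £22.23: clothing, under £150.00 → 0% → £0.00
First-aid kit £15.27: over-the-counter medication → 3% → £0.4581
Hoodie £28.51: clothing, under £150.00 → 0% → £0.00
Leather boots £239.82: clothing, £150.00 or more → 10.5% → £25.1811
Wool sweater £43.97: clothing, under £150.00 → 0% → £0.00
Snow pants £175.78: clothing, £150.00 or more → 10.5% → £18.4569
Unrounded tax sum = £46.004475 → £46.00

£46.00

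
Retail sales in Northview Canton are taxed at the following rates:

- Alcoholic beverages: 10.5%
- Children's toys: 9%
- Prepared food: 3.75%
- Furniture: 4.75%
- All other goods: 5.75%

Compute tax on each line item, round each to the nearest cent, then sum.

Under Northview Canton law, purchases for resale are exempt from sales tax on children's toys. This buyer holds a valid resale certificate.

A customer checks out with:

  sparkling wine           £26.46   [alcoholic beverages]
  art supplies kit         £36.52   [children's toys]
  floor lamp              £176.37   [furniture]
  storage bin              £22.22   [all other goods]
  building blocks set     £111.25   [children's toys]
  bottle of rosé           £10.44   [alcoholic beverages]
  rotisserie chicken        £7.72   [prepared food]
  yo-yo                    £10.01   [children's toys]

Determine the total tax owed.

£13.83

Sparkling wine £26.46: alcoholic beverages → 10.5% → £2.78
Art supplies kit £36.52: children's toys, buyer-exempt → 0% → £0.00
Floor lamp £176.37: furniture → 4.75% → £8.38
Storage bin £22.22: all other goods → 5.75% → £1.28
Building blocks set £111.25: children's toys, buyer-exempt → 0% → £0.00
Bottle of rosé £10.44: alcoholic beverages → 10.5% → £1.10
Rotisserie chicken £7.72: prepared food → 3.75% → £0.29
Yo-yo £10.01: children's toys, buyer-exempt → 0% → £0.00
Total tax = £2.78 + £8.38 + £1.28 + £1.10 + £0.29 = £13.83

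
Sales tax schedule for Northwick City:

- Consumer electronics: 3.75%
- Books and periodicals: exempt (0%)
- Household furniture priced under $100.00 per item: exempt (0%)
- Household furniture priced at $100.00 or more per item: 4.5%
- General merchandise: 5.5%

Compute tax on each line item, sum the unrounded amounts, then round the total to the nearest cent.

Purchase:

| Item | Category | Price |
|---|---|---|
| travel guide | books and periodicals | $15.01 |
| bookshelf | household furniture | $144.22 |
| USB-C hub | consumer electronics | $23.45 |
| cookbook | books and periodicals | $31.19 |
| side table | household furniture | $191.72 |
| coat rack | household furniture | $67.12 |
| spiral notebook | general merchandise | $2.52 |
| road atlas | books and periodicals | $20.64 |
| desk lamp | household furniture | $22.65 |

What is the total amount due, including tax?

Travel guide $15.01: books and periodicals → 0% → $0.00
Bookshelf $144.22: household furniture, $100.00 or more → 4.5% → $6.4899
USB-C hub $23.45: consumer electronics → 3.75% → $0.879375
Cookbook $31.19: books and periodicals → 0% → $0.00
Side table $191.72: household furniture, $100.00 or more → 4.5% → $8.6274
Coat rack $67.12: household furniture, under $100.00 → 0% → $0.00
Spiral notebook $2.52: general merchandise → 5.5% → $0.1386
Road atlas $20.64: books and periodicals → 0% → $0.00
Desk lamp $22.65: household furniture, under $100.00 → 0% → $0.00
Subtotal = $518.52; unrounded tax = $16.135275 → $16.14; total due = $534.66

$534.66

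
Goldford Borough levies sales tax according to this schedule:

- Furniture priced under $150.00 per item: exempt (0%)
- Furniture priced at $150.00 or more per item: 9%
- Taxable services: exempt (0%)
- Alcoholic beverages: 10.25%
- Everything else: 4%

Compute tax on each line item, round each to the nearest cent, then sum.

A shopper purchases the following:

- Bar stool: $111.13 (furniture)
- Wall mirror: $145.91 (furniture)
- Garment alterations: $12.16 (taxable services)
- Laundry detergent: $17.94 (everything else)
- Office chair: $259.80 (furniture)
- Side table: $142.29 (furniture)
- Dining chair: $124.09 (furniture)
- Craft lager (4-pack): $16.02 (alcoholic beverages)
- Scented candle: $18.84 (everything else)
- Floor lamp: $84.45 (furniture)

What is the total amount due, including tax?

$959.12

Bar stool $111.13: furniture, under $150.00 → 0% → $0.00
Wall mirror $145.91: furniture, under $150.00 → 0% → $0.00
Garment alterations $12.16: taxable services → 0% → $0.00
Laundry detergent $17.94: everything else → 4% → $0.72
Office chair $259.80: furniture, $150.00 or more → 9% → $23.38
Side table $142.29: furniture, under $150.00 → 0% → $0.00
Dining chair $124.09: furniture, under $150.00 → 0% → $0.00
Craft lager (4-pack) $16.02: alcoholic beverages → 10.25% → $1.64
Scented candle $18.84: everything else → 4% → $0.75
Floor lamp $84.45: furniture, under $150.00 → 0% → $0.00
Subtotal = $932.63; tax = $26.49; total due = $959.12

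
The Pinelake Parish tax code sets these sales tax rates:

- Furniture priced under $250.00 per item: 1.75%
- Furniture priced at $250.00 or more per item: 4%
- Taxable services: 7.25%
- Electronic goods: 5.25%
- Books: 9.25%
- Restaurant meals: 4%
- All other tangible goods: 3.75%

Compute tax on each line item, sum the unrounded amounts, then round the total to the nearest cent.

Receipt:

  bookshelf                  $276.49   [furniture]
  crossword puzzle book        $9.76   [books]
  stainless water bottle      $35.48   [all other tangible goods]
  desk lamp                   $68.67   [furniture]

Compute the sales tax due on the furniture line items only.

$12.26

Bookshelf $276.49: furniture, $250.00 or more → 4% → $11.0596
Desk lamp $68.67: furniture, under $250.00 → 1.75% → $1.201725
Tax on furniture: unrounded sum = $12.261325 → $12.26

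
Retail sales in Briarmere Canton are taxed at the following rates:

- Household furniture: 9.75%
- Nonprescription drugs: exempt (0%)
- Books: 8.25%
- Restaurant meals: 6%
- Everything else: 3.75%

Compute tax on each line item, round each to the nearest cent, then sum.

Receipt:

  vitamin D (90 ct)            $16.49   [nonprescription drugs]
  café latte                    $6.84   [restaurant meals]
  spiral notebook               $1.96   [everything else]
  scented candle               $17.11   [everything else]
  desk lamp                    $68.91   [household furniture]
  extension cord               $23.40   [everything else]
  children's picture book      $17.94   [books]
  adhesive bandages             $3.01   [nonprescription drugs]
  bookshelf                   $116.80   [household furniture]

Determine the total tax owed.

Vitamin D (90 ct) $16.49: nonprescription drugs → 0% → $0.00
Café latte $6.84: restaurant meals → 6% → $0.41
Spiral notebook $1.96: everything else → 3.75% → $0.07
Scented candle $17.11: everything else → 3.75% → $0.64
Desk lamp $68.91: household furniture → 9.75% → $6.72
Extension cord $23.40: everything else → 3.75% → $0.88
Children's picture book $17.94: books → 8.25% → $1.48
Adhesive bandages $3.01: nonprescription drugs → 0% → $0.00
Bookshelf $116.80: household furniture → 9.75% → $11.39
Total tax = $0.41 + $0.07 + $0.64 + $6.72 + $0.88 + $1.48 + $11.39 = $21.59

$21.59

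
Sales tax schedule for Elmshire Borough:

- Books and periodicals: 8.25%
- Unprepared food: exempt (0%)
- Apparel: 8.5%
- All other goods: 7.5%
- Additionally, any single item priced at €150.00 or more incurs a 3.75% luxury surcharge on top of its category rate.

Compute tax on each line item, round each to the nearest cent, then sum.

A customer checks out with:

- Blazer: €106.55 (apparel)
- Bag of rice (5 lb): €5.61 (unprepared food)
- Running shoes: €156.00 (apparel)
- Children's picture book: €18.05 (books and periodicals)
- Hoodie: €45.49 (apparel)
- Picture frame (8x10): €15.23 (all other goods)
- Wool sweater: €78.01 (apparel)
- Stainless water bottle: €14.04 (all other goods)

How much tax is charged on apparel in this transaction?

Blazer €106.55: apparel → 8.5% → €9.06
Running shoes €156.00: apparel → 8.5% + 3.75% surcharge = 12.25% → €19.11
Hoodie €45.49: apparel → 8.5% → €3.87
Wool sweater €78.01: apparel → 8.5% → €6.63
Tax on apparel = €9.06 + €19.11 + €3.87 + €6.63 = €38.67

€38.67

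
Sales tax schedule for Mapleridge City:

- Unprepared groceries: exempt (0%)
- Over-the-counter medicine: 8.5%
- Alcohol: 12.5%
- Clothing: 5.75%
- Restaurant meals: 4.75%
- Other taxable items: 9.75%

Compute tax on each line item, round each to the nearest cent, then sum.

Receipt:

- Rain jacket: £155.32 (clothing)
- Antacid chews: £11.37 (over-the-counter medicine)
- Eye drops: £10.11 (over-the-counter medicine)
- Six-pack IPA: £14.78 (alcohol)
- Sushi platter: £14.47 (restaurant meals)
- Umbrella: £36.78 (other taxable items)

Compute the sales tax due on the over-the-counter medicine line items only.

Antacid chews £11.37: over-the-counter medicine → 8.5% → £0.97
Eye drops £10.11: over-the-counter medicine → 8.5% → £0.86
Tax on over-the-counter medicine = £0.97 + £0.86 = £1.83

£1.83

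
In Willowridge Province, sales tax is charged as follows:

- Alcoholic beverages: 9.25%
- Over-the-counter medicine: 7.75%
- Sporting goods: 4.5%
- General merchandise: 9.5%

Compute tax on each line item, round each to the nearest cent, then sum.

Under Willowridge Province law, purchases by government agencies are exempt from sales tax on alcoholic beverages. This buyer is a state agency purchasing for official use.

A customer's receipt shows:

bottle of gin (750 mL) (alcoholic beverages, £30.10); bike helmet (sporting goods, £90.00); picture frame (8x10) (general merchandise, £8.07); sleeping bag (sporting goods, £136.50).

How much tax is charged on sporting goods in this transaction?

Bike helmet £90.00: sporting goods → 4.5% → £4.05
Sleeping bag £136.50: sporting goods → 4.5% → £6.14
Tax on sporting goods = £4.05 + £6.14 = £10.19

£10.19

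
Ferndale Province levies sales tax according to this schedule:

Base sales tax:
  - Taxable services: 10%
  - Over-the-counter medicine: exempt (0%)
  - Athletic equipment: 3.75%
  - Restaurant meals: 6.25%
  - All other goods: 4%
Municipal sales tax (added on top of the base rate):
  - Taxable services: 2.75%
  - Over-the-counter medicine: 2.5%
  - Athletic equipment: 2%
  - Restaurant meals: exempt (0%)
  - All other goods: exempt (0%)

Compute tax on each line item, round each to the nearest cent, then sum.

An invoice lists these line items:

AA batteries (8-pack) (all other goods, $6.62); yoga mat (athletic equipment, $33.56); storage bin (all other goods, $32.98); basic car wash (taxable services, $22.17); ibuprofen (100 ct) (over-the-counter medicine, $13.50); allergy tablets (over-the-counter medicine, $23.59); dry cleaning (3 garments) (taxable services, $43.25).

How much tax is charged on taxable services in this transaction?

Basic car wash $22.17: taxable services → 10% + 2.75% municipal = 12.75% → $2.83
Dry cleaning (3 garments) $43.25: taxable services → 10% + 2.75% municipal = 12.75% → $5.51
Tax on taxable services = $2.83 + $5.51 = $8.34

$8.34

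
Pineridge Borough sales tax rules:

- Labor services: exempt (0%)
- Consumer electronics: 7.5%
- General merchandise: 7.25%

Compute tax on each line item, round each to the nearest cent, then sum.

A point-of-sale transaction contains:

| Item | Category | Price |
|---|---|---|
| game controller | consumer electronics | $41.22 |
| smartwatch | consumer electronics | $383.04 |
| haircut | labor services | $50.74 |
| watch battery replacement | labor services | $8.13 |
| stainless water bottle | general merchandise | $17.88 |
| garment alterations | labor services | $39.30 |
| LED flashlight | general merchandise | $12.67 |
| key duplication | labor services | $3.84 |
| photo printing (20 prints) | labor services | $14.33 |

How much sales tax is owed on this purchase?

$34.04

Game controller $41.22: consumer electronics → 7.5% → $3.09
Smartwatch $383.04: consumer electronics → 7.5% → $28.73
Haircut $50.74: labor services → 0% → $0.00
Watch battery replacement $8.13: labor services → 0% → $0.00
Stainless water bottle $17.88: general merchandise → 7.25% → $1.30
Garment alterations $39.30: labor services → 0% → $0.00
LED flashlight $12.67: general merchandise → 7.25% → $0.92
Key duplication $3.84: labor services → 0% → $0.00
Photo printing (20 prints) $14.33: labor services → 0% → $0.00
Total tax = $3.09 + $28.73 + $1.30 + $0.92 = $34.04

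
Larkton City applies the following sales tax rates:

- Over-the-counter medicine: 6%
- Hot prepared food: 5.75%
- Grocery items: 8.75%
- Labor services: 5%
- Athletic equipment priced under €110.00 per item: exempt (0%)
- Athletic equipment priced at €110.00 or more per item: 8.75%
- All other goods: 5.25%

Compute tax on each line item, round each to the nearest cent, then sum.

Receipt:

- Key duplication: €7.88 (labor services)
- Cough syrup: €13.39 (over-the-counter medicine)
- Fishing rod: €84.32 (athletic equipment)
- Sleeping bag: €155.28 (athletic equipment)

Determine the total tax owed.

€14.78

Key duplication €7.88: labor services → 5% → €0.39
Cough syrup €13.39: over-the-counter medicine → 6% → €0.80
Fishing rod €84.32: athletic equipment, under €110.00 → 0% → €0.00
Sleeping bag €155.28: athletic equipment, €110.00 or more → 8.75% → €13.59
Total tax = €0.39 + €0.80 + €13.59 = €14.78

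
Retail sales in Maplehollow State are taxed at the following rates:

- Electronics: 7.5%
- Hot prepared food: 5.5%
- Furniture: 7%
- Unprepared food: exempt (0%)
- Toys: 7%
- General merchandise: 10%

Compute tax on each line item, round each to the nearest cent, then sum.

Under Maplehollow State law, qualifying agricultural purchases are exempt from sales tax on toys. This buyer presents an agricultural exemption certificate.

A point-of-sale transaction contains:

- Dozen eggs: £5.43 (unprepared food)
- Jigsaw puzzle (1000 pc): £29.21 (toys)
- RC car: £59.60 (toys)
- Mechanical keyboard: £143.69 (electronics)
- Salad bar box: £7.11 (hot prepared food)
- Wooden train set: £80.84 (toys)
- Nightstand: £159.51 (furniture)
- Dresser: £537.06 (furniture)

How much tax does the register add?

£59.93

Dozen eggs £5.43: unprepared food → 0% → £0.00
Jigsaw puzzle (1000 pc) £29.21: toys, buyer-exempt → 0% → £0.00
RC car £59.60: toys, buyer-exempt → 0% → £0.00
Mechanical keyboard £143.69: electronics → 7.5% → £10.78
Salad bar box £7.11: hot prepared food → 5.5% → £0.39
Wooden train set £80.84: toys, buyer-exempt → 0% → £0.00
Nightstand £159.51: furniture → 7% → £11.17
Dresser £537.06: furniture → 7% → £37.59
Total tax = £10.78 + £0.39 + £11.17 + £37.59 = £59.93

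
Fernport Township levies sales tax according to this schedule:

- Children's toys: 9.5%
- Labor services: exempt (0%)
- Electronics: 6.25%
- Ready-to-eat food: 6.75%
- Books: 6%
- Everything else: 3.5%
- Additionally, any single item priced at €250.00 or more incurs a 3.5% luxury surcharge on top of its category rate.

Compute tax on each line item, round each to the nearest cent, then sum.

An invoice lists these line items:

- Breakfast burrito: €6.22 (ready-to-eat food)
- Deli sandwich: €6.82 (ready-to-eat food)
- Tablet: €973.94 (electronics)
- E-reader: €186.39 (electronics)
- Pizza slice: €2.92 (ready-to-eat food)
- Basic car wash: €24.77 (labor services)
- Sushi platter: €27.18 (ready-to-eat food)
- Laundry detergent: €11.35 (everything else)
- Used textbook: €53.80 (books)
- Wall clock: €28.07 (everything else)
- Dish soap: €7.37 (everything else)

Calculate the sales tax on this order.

Breakfast burrito €6.22: ready-to-eat food → 6.75% → €0.42
Deli sandwich €6.82: ready-to-eat food → 6.75% → €0.46
Tablet €973.94: electronics → 6.25% + 3.5% surcharge = 9.75% → €94.96
E-reader €186.39: electronics → 6.25% → €11.65
Pizza slice €2.92: ready-to-eat food → 6.75% → €0.20
Basic car wash €24.77: labor services → 0% → €0.00
Sushi platter €27.18: ready-to-eat food → 6.75% → €1.83
Laundry detergent €11.35: everything else → 3.5% → €0.40
Used textbook €53.80: books → 6% → €3.23
Wall clock €28.07: everything else → 3.5% → €0.98
Dish soap €7.37: everything else → 3.5% → €0.26
Total tax = €0.42 + €0.46 + €94.96 + €11.65 + €0.20 + €1.83 + €0.40 + €3.23 + €0.98 + €0.26 = €114.39

€114.39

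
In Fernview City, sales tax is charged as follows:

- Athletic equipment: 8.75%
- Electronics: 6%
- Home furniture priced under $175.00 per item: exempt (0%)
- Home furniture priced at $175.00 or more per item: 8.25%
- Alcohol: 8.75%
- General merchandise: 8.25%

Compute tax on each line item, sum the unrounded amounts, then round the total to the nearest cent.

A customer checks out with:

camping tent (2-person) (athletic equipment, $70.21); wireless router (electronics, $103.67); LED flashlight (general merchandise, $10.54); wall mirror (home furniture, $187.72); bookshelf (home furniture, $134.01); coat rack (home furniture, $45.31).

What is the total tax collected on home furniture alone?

Wall mirror $187.72: home furniture, $175.00 or more → 8.25% → $15.4869
Bookshelf $134.01: home furniture, under $175.00 → 0% → $0.00
Coat rack $45.31: home furniture, under $175.00 → 0% → $0.00
Tax on home furniture: unrounded sum = $15.4869 → $15.49

$15.49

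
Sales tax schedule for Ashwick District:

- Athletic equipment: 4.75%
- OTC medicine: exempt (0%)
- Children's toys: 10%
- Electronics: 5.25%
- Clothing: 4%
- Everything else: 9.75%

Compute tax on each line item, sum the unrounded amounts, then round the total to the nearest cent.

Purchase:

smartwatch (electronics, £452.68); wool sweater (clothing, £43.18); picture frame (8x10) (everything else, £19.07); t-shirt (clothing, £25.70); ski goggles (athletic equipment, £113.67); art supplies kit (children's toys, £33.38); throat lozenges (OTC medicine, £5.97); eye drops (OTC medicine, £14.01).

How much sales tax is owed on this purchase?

£37.12

Smartwatch £452.68: electronics → 5.25% → £23.7657
Wool sweater £43.18: clothing → 4% → £1.7272
Picture frame (8x10) £19.07: everything else → 9.75% → £1.859325
T-shirt £25.70: clothing → 4% → £1.028
Ski goggles £113.67: athletic equipment → 4.75% → £5.399325
Art supplies kit £33.38: children's toys → 10% → £3.338
Throat lozenges £5.97: OTC medicine → 0% → £0.00
Eye drops £14.01: OTC medicine → 0% → £0.00
Unrounded tax sum = £37.11755 → £37.12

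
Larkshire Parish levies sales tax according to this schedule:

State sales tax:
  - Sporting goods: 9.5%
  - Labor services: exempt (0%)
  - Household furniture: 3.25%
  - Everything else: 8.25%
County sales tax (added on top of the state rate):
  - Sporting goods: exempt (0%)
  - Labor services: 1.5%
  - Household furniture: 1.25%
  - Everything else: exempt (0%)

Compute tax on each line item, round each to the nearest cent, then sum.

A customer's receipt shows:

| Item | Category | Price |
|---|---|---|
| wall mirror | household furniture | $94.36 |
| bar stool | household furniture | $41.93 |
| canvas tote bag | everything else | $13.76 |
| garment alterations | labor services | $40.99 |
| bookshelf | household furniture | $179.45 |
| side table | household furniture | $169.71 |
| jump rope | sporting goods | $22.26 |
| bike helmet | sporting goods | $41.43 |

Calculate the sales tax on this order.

$29.66

Wall mirror $94.36: household furniture → 3.25% + 1.25% county = 4.5% → $4.25
Bar stool $41.93: household furniture → 3.25% + 1.25% county = 4.5% → $1.89
Canvas tote bag $13.76: everything else → 8.25% + 0% county = 8.25% → $1.14
Garment alterations $40.99: labor services → 0% + 1.5% county = 1.5% → $0.61
Bookshelf $179.45: household furniture → 3.25% + 1.25% county = 4.5% → $8.08
Side table $169.71: household furniture → 3.25% + 1.25% county = 4.5% → $7.64
Jump rope $22.26: sporting goods → 9.5% + 0% county = 9.5% → $2.11
Bike helmet $41.43: sporting goods → 9.5% + 0% county = 9.5% → $3.94
Total tax = $4.25 + $1.89 + $1.14 + $0.61 + $8.08 + $7.64 + $2.11 + $3.94 = $29.66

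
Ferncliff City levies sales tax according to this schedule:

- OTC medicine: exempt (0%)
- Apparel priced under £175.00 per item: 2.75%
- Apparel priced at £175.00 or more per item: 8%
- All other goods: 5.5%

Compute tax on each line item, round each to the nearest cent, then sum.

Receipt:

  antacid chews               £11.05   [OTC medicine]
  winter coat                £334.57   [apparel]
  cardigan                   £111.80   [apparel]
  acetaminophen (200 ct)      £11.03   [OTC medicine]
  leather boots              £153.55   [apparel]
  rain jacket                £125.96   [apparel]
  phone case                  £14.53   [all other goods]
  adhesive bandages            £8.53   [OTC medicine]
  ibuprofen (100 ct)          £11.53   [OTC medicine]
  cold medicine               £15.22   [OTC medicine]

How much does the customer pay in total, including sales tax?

Antacid chews £11.05: OTC medicine → 0% → £0.00
Winter coat £334.57: apparel, £175.00 or more → 8% → £26.77
Cardigan £111.80: apparel, under £175.00 → 2.75% → £3.07
Acetaminophen (200 ct) £11.03: OTC medicine → 0% → £0.00
Leather boots £153.55: apparel, under £175.00 → 2.75% → £4.22
Rain jacket £125.96: apparel, under £175.00 → 2.75% → £3.46
Phone case £14.53: all other goods → 5.5% → £0.80
Adhesive bandages £8.53: OTC medicine → 0% → £0.00
Ibuprofen (100 ct) £11.53: OTC medicine → 0% → £0.00
Cold medicine £15.22: OTC medicine → 0% → £0.00
Subtotal = £797.77; tax = £38.32; total due = £836.09

£836.09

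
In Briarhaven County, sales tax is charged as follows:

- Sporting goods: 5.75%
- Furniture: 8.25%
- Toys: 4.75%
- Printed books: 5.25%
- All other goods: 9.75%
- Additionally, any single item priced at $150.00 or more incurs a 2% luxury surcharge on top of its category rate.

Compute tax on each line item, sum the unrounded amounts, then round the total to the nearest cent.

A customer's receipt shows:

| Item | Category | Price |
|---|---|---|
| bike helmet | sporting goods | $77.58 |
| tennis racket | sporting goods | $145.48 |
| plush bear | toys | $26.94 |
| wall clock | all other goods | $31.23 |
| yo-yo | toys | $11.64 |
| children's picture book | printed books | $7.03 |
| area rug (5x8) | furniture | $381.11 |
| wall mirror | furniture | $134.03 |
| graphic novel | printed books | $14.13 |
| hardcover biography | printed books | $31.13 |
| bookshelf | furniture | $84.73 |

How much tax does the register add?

$77.56

Bike helmet $77.58: sporting goods → 5.75% → $4.46085
Tennis racket $145.48: sporting goods → 5.75% → $8.3651
Plush bear $26.94: toys → 4.75% → $1.27965
Wall clock $31.23: all other goods → 9.75% → $3.044925
Yo-yo $11.64: toys → 4.75% → $0.5529
Children's picture book $7.03: printed books → 5.25% → $0.369075
Area rug (5x8) $381.11: furniture → 8.25% + 2% surcharge = 10.25% → $39.063775
Wall mirror $134.03: furniture → 8.25% → $11.057475
Graphic novel $14.13: printed books → 5.25% → $0.741825
Hardcover biography $31.13: printed books → 5.25% → $1.634325
Bookshelf $84.73: furniture → 8.25% → $6.990225
Unrounded tax sum = $77.560125 → $77.56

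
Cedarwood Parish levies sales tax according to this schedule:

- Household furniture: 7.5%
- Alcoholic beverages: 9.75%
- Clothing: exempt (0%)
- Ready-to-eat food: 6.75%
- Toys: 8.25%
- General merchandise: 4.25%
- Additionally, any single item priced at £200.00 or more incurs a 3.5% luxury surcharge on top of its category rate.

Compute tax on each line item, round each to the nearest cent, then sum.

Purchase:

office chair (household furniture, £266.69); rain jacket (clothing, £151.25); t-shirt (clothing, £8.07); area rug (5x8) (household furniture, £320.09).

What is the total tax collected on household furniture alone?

Office chair £266.69: household furniture → 7.5% + 3.5% surcharge = 11% → £29.34
Area rug (5x8) £320.09: household furniture → 7.5% + 3.5% surcharge = 11% → £35.21
Tax on household furniture = £29.34 + £35.21 = £64.55

£64.55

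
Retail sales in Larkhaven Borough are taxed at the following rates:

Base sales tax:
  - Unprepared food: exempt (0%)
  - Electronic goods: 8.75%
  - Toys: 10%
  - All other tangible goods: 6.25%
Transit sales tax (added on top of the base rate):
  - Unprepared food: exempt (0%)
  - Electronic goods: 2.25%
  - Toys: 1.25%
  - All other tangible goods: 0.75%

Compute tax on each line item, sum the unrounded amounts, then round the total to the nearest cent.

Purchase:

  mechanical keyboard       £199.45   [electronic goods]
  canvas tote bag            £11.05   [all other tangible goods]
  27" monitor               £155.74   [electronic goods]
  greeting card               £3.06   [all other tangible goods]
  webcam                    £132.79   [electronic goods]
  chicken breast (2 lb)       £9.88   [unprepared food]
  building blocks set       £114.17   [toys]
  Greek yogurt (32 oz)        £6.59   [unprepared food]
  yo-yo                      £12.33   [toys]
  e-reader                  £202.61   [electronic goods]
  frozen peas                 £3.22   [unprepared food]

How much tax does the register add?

£91.18

Mechanical keyboard £199.45: electronic goods → 8.75% + 2.25% transit = 11% → £21.9395
Canvas tote bag £11.05: all other tangible goods → 6.25% + 0.75% transit = 7% → £0.7735
27" monitor £155.74: electronic goods → 8.75% + 2.25% transit = 11% → £17.1314
Greeting card £3.06: all other tangible goods → 6.25% + 0.75% transit = 7% → £0.2142
Webcam £132.79: electronic goods → 8.75% + 2.25% transit = 11% → £14.6069
Chicken breast (2 lb) £9.88: unprepared food → 0% + 0% transit = 0% → £0.00
Building blocks set £114.17: toys → 10% + 1.25% transit = 11.25% → £12.844125
Greek yogurt (32 oz) £6.59: unprepared food → 0% + 0% transit = 0% → £0.00
Yo-yo £12.33: toys → 10% + 1.25% transit = 11.25% → £1.387125
E-reader £202.61: electronic goods → 8.75% + 2.25% transit = 11% → £22.2871
Frozen peas £3.22: unprepared food → 0% + 0% transit = 0% → £0.00
Unrounded tax sum = £91.18385 → £91.18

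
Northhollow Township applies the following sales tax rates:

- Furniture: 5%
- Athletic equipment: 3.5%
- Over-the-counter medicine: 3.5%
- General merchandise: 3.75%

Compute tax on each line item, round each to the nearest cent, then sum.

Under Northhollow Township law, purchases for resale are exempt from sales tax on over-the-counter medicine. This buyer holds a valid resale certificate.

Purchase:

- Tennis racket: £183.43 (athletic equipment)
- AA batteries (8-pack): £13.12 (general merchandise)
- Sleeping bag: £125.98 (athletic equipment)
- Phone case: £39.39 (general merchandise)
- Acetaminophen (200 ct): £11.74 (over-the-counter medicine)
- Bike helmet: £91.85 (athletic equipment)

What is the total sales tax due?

£16.01

Tennis racket £183.43: athletic equipment → 3.5% → £6.42
AA batteries (8-pack) £13.12: general merchandise → 3.75% → £0.49
Sleeping bag £125.98: athletic equipment → 3.5% → £4.41
Phone case £39.39: general merchandise → 3.75% → £1.48
Acetaminophen (200 ct) £11.74: over-the-counter medicine, buyer-exempt → 0% → £0.00
Bike helmet £91.85: athletic equipment → 3.5% → £3.21
Total tax = £6.42 + £0.49 + £4.41 + £1.48 + £3.21 = £16.01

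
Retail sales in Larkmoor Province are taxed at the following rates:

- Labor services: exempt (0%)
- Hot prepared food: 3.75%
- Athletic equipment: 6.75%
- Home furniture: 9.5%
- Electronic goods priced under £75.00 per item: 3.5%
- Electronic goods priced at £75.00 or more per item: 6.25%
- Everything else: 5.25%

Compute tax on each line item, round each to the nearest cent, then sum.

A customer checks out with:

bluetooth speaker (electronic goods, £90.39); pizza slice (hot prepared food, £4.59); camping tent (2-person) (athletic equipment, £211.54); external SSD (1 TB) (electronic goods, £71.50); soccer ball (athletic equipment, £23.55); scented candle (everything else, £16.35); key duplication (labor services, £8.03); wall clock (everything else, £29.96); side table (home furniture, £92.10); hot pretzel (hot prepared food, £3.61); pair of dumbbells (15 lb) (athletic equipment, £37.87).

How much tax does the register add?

Bluetooth speaker £90.39: electronic goods, £75.00 or more → 6.25% → £5.65
Pizza slice £4.59: hot prepared food → 3.75% → £0.17
Camping tent (2-person) £211.54: athletic equipment → 6.75% → £14.28
External SSD (1 TB) £71.50: electronic goods, under £75.00 → 3.5% → £2.50
Soccer ball £23.55: athletic equipment → 6.75% → £1.59
Scented candle £16.35: everything else → 5.25% → £0.86
Key duplication £8.03: labor services → 0% → £0.00
Wall clock £29.96: everything else → 5.25% → £1.57
Side table £92.10: home furniture → 9.5% → £8.75
Hot pretzel £3.61: hot prepared food → 3.75% → £0.14
Pair of dumbbells (15 lb) £37.87: athletic equipment → 6.75% → £2.56
Total tax = £5.65 + £0.17 + £14.28 + £2.50 + £1.59 + £0.86 + £1.57 + £8.75 + £0.14 + £2.56 = £38.07

£38.07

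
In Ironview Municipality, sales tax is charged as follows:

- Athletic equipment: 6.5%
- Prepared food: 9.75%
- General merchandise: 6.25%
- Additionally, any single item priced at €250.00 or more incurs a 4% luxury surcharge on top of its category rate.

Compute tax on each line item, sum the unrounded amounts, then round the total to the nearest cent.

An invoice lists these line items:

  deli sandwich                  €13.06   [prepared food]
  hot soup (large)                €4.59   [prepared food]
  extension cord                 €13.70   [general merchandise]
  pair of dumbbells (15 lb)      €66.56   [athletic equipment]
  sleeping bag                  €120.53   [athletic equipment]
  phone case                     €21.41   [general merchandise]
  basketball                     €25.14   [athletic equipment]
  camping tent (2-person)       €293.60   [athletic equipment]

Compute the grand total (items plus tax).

Deli sandwich €13.06: prepared food → 9.75% → €1.27335
Hot soup (large) €4.59: prepared food → 9.75% → €0.447525
Extension cord €13.70: general merchandise → 6.25% → €0.85625
Pair of dumbbells (15 lb) €66.56: athletic equipment → 6.5% → €4.3264
Sleeping bag €120.53: athletic equipment → 6.5% → €7.83445
Phone case €21.41: general merchandise → 6.25% → €1.338125
Basketball €25.14: athletic equipment → 6.5% → €1.6341
Camping tent (2-person) €293.60: athletic equipment → 6.5% + 4% surcharge = 10.5% → €30.828
Subtotal = €558.59; unrounded tax = €48.5382 → €48.54; total due = €607.13

€607.13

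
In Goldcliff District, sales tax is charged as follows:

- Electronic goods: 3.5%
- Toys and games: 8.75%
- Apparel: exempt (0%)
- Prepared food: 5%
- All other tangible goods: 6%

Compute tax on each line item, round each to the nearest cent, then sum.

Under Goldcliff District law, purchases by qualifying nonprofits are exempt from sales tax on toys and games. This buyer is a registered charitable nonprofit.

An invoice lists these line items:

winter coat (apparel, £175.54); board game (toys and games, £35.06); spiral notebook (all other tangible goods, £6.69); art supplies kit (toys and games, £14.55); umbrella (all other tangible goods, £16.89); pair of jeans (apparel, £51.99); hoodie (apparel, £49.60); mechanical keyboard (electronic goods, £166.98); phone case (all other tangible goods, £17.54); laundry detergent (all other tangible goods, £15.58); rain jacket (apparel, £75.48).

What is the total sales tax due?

Winter coat £175.54: apparel → 0% → £0.00
Board game £35.06: toys and games, buyer-exempt → 0% → £0.00
Spiral notebook £6.69: all other tangible goods → 6% → £0.40
Art supplies kit £14.55: toys and games, buyer-exempt → 0% → £0.00
Umbrella £16.89: all other tangible goods → 6% → £1.01
Pair of jeans £51.99: apparel → 0% → £0.00
Hoodie £49.60: apparel → 0% → £0.00
Mechanical keyboard £166.98: electronic goods → 3.5% → £5.84
Phone case £17.54: all other tangible goods → 6% → £1.05
Laundry detergent £15.58: all other tangible goods → 6% → £0.93
Rain jacket £75.48: apparel → 0% → £0.00
Total tax = £0.40 + £1.01 + £5.84 + £1.05 + £0.93 = £9.23

£9.23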